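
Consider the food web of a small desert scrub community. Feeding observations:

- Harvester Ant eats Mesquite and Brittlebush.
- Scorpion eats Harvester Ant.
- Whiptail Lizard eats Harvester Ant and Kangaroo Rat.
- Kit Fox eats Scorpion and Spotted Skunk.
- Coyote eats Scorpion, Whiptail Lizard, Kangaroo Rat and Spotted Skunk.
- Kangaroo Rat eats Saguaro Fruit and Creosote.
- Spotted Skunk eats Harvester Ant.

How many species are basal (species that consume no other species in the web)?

4

Basal species (no prey listed): Mesquite, Saguaro Fruit, Brittlebush, Creosote.
Count: 4.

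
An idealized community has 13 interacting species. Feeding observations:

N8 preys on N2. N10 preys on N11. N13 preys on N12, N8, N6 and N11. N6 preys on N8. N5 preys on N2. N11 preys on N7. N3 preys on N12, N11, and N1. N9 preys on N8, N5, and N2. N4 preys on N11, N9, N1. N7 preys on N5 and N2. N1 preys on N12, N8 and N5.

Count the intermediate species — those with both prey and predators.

Intermediate species (has both prey and predators): N8, N5, N7, N9, N6, N1, N11.
Count: 7.

7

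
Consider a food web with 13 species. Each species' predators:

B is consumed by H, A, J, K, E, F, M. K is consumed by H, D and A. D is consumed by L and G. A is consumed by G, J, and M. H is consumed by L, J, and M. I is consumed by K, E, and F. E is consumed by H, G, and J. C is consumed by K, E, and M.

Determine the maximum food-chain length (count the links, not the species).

One longest chain: B → K → D → G.
It has 4 species and 3 links.

3 links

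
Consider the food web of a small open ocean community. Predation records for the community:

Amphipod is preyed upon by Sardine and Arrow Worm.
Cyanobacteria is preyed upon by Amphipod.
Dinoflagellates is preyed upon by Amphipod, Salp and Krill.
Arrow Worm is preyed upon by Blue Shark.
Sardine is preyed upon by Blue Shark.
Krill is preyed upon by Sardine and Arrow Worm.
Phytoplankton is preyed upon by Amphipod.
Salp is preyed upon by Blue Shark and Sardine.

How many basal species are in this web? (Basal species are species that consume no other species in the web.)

Basal species (no prey listed): Dinoflagellates, Cyanobacteria, Phytoplankton.
Count: 3.

3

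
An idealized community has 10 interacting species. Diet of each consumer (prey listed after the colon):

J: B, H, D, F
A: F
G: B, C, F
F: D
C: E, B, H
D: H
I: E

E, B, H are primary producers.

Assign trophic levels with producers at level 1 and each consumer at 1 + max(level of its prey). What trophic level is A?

Trophic level 4

H is a producer → level 1.
D eats H → level 2.
F eats D → level 3.
A eats F → level 4.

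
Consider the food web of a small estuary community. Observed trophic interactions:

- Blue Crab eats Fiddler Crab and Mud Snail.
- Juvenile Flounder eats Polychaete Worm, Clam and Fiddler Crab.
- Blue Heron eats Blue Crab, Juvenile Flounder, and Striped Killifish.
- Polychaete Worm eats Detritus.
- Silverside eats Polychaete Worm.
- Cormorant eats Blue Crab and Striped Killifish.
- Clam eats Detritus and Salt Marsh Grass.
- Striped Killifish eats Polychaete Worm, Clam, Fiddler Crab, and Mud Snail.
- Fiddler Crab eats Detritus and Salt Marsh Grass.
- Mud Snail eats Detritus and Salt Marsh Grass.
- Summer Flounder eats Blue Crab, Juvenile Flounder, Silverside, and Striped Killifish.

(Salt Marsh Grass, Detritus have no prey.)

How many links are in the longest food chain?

One longest chain: Detritus → Polychaete Worm → Striped Killifish → Blue Heron.
It has 4 species and 3 links.

3 links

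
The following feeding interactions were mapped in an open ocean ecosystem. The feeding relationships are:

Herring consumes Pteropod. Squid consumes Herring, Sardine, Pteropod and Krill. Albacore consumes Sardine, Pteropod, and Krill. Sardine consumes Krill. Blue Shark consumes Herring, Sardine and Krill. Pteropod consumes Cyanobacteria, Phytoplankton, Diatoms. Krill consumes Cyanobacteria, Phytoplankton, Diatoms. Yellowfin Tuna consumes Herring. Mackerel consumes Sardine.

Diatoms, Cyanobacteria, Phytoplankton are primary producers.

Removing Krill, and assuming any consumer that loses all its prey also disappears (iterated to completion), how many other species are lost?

2

Remove Krill.
Round 1: Sardine (all prey gone) → extinct.
Round 2: Mackerel (all prey gone) → extinct.
No further losses. Total secondary extinctions: 2.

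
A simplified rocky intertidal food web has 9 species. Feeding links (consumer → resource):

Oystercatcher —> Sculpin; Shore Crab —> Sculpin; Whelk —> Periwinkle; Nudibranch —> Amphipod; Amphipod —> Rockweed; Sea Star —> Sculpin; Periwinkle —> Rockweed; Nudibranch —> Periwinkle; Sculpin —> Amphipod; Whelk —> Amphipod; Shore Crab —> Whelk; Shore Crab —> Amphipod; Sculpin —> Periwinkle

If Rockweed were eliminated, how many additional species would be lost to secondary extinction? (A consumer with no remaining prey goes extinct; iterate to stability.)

Remove Rockweed.
Round 1: Periwinkle (all prey gone), Amphipod (all prey gone) → extinct.
Round 2: Sculpin (all prey gone), Nudibranch (all prey gone), Whelk (all prey gone) → extinct.
Round 3: Shore Crab (all prey gone), Sea Star (all prey gone), Oystercatcher (all prey gone) → extinct.
No further losses. Total secondary extinctions: 8.

8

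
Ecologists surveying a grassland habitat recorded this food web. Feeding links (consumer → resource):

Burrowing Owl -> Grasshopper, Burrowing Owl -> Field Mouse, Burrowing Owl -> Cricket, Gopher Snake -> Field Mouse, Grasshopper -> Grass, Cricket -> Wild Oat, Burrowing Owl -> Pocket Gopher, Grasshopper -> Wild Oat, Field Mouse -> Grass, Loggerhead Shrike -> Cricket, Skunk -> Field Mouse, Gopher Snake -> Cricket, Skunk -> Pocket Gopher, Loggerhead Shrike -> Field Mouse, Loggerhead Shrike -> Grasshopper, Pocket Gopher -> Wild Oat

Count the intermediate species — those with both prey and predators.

4

Intermediate species (has both prey and predators): Cricket, Grasshopper, Pocket Gopher, Field Mouse.
Count: 4.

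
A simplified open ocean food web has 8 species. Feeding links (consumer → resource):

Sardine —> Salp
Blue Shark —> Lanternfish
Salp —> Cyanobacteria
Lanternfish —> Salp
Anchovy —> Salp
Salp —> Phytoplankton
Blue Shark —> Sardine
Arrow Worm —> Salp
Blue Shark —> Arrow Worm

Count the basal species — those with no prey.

Basal species (no prey listed): Phytoplankton, Cyanobacteria.
Count: 2.

2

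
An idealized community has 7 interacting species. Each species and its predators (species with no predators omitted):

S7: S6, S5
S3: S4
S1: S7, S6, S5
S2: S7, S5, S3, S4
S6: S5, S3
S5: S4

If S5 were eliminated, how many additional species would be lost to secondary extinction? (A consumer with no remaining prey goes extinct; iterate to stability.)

0

Remove S5.
Every predator of it retains at least one other prey: S4 still has S2, S3.
No consumer loses all prey, so no secondary extinctions occur.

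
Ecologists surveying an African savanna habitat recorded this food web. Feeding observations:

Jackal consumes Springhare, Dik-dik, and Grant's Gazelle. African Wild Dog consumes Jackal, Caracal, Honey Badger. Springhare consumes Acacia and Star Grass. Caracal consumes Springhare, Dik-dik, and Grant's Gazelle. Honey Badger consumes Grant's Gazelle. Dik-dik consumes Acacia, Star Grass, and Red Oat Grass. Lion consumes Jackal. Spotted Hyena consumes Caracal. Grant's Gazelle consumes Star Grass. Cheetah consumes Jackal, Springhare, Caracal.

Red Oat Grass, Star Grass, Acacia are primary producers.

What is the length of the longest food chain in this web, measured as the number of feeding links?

One longest chain: Red Oat Grass → Dik-dik → Jackal → Cheetah.
It has 4 species and 3 links.

3 links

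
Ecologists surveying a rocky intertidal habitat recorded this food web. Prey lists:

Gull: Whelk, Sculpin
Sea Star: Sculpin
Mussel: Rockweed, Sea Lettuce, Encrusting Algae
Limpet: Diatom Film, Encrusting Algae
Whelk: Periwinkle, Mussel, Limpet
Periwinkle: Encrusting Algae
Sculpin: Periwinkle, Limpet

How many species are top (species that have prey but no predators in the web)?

Top species (has prey, but nothing eats it): Sea Star, Gull.
Count: 2.

2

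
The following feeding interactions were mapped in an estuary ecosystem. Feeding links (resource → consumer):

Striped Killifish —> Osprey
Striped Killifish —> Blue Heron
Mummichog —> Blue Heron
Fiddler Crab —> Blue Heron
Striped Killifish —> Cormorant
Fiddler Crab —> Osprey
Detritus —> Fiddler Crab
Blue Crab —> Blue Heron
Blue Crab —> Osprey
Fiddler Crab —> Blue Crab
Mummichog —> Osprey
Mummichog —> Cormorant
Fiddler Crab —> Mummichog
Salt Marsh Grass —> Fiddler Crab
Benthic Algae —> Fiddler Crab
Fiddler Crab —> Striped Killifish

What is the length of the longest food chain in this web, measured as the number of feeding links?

One longest chain: Salt Marsh Grass → Fiddler Crab → Blue Crab → Osprey.
It has 4 species and 3 links.

3 links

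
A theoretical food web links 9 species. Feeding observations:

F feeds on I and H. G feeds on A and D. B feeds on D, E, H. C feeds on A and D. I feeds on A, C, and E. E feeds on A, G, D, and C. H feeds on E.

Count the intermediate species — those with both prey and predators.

5

Intermediate species (has both prey and predators): G, C, E, H, I.
Count: 5.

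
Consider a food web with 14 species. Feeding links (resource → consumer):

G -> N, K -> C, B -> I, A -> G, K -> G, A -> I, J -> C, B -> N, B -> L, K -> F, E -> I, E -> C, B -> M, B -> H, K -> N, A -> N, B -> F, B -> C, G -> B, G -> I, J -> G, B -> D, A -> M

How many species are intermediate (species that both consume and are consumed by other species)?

Intermediate species (has both prey and predators): G, B.
Count: 2.

2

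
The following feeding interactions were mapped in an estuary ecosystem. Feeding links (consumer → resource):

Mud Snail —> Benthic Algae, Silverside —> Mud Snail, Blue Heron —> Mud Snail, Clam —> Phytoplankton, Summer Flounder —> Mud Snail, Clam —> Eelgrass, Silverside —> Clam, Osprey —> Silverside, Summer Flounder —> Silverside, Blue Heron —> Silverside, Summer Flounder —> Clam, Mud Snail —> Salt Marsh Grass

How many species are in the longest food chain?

One longest chain: Salt Marsh Grass → Mud Snail → Silverside → Summer Flounder.
It has 4 species and 3 links.

4 species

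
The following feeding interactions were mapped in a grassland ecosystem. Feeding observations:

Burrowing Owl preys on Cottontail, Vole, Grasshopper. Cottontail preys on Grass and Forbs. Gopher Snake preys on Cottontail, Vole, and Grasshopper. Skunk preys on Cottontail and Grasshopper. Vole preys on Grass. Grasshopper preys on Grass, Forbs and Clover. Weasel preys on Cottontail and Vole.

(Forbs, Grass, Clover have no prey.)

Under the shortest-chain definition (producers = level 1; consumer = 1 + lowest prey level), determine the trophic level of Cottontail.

Trophic level 2

Forbs is a producer → level 1.
Cottontail eats Forbs → level 2.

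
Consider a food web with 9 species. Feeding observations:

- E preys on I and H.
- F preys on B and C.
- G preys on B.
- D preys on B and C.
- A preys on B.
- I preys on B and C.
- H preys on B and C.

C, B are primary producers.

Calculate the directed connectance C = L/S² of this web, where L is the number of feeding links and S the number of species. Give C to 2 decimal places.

C = 0.15

The web has S = 9 species and L = 12 feeding links.
C = L / S² = 12 / 81 = 0.1481 ≈ 0.15.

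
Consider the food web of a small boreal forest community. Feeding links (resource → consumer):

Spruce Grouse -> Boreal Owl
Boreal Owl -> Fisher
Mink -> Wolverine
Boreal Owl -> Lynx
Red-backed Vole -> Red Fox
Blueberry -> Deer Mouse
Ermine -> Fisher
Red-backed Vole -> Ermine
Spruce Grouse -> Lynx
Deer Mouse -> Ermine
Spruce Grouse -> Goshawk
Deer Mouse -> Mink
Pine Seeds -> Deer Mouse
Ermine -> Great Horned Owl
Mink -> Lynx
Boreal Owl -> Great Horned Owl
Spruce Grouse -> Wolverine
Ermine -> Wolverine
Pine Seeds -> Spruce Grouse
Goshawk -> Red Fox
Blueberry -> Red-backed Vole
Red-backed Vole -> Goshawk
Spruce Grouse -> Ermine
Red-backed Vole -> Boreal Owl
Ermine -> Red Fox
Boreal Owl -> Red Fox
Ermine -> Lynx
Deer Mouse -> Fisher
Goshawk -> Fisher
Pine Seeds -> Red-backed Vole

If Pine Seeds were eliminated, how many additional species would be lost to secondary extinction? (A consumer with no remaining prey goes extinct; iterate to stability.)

Remove Pine Seeds.
Round 1: Spruce Grouse (all prey gone) → extinct.
No further losses. Total secondary extinctions: 1.

1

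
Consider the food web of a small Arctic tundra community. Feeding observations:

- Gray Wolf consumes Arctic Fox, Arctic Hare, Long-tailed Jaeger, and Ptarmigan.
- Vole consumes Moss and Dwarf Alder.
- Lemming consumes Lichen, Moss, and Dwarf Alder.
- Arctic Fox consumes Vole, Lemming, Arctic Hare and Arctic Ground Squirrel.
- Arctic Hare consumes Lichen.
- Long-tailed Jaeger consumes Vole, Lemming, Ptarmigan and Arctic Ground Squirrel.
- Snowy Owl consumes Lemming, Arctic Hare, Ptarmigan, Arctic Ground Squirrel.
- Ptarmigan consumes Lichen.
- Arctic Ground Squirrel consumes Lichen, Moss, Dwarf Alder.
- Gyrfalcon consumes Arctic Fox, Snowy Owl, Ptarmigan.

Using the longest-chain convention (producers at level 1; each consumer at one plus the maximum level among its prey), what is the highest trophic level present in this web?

4

Producers (level 1): Moss, Lichen, Dwarf Alder.
Moss → Arctic Ground Squirrel → Arctic Fox → Gray Wolf gives Gray Wolf level 4.
No species has a prey at level 4, so no species reaches level 5.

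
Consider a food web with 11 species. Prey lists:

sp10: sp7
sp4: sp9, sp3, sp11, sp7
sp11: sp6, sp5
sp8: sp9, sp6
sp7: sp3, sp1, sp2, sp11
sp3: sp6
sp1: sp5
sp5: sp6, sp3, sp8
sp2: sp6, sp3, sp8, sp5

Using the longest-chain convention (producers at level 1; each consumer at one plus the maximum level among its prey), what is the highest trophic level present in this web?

6

Producers (level 1): sp9, sp6.
sp6 → sp3 → sp5 → sp1 → sp7 → sp4 gives sp4 level 6.
No species has a prey at level 6, so no species reaches level 7.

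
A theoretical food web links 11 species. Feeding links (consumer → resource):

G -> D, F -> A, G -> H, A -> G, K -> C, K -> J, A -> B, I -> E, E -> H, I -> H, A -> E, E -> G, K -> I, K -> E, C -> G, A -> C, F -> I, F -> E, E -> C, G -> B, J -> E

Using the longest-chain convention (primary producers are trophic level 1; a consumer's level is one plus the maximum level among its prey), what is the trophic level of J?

Trophic level 5

H is a producer → level 1.
G eats H (level 1); other prey at levels: B 1, D 1 → level 2.
C eats G → level 3.
E eats C (level 3); other prey at levels: H 1, G 2 → level 4.
J eats E → level 5.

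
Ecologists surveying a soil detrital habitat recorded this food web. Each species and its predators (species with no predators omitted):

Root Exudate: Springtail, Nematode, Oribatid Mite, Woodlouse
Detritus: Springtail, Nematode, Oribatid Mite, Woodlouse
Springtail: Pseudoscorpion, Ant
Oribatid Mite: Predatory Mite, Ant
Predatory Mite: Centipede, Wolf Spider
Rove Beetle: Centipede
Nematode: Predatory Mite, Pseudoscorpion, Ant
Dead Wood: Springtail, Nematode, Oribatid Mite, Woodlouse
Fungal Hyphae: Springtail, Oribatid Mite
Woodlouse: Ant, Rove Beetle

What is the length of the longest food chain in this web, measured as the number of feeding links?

3 links

One longest chain: Detritus → Nematode → Predatory Mite → Centipede.
It has 4 species and 3 links.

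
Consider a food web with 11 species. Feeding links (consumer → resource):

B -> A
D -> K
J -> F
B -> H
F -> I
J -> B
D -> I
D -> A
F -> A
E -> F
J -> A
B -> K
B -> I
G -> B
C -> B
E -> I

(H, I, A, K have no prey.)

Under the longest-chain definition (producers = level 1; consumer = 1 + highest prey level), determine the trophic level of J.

H is a producer → level 1.
B eats H (level 1); other prey at levels: I 1, A 1, K 1 → level 2.
J eats B (level 2); other prey at levels: A 1, F 2 → level 3.

Trophic level 3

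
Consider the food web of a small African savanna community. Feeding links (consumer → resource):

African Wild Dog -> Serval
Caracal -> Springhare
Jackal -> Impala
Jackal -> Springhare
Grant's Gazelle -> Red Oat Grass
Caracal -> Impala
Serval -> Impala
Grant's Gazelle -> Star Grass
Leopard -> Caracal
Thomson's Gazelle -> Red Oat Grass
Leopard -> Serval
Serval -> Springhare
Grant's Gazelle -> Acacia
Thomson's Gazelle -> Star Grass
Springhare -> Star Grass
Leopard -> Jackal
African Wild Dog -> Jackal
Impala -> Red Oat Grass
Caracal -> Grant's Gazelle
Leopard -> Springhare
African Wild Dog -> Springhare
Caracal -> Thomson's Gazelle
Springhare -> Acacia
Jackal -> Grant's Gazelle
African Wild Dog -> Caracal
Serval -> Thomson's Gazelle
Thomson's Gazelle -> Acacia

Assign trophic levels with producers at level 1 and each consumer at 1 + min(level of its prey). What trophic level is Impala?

Red Oat Grass is a producer → level 1.
Impala eats Red Oat Grass → level 2.

Trophic level 2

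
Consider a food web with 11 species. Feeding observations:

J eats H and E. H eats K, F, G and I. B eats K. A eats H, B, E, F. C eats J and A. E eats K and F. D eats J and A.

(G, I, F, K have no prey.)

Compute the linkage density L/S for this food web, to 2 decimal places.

L/S = 1.55

There are L = 17 links among S = 11 species.
L/S = 17/11 = 1.5455 ≈ 1.55.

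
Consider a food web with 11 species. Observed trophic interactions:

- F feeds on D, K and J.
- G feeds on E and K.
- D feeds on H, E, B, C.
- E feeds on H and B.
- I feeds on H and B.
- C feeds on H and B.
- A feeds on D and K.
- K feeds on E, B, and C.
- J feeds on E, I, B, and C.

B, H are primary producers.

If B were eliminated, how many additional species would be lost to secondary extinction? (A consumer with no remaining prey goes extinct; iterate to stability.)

0

Remove B.
Every predator of it retains at least one other prey: I still has H; C still has H; E still has H; K still has C, E; D still has H, C, E; J still has I, C, E.
No consumer loses all prey, so no secondary extinctions occur.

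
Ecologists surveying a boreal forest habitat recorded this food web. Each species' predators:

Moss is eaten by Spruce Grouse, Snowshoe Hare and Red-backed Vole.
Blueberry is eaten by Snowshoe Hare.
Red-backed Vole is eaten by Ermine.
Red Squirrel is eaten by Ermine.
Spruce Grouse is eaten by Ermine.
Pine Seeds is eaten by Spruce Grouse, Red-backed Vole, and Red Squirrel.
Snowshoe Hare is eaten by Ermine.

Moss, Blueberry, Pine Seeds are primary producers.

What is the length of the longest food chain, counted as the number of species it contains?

3 species

One longest chain: Moss → Snowshoe Hare → Ermine.
It has 3 species and 2 links.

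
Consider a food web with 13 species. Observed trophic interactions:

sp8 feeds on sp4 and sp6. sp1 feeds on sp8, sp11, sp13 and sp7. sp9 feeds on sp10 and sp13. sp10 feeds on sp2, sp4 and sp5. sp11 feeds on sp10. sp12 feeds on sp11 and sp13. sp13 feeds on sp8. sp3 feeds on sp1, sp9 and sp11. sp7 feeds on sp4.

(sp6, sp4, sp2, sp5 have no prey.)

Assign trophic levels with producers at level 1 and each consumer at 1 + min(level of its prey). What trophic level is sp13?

sp6 is a producer → level 1.
sp8 eats sp6 → level 2.
sp13 eats sp8 → level 3.
No prey of sp13 is below level 2, so 3 is the minimum.

Trophic level 3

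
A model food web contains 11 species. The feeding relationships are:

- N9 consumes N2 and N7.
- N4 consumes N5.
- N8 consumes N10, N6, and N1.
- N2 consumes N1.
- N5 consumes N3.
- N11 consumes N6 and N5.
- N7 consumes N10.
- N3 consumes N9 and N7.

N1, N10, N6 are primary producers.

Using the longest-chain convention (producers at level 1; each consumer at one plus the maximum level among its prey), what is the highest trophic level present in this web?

6

Producers (level 1): N1, N10, N6.
N1 → N2 → N9 → N3 → N5 → N11 gives N11 level 6.
No species has a prey at level 6, so no species reaches level 7.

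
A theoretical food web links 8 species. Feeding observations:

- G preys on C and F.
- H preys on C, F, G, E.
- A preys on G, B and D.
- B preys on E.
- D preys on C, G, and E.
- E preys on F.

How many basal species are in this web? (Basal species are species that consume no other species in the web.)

2

Basal species (no prey listed): F, C.
Count: 2.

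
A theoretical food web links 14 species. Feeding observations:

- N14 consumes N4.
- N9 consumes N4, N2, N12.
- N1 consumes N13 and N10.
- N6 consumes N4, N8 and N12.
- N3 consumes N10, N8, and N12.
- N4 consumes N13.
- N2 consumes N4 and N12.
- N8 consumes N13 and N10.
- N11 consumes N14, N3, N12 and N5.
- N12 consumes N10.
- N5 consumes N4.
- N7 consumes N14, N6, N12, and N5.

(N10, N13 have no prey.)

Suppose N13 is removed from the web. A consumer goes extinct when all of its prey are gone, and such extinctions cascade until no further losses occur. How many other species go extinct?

Remove N13.
Round 1: N4 (all prey gone) → extinct.
Round 2: N5 (all prey gone), N14 (all prey gone) → extinct.
No further losses. Total secondary extinctions: 3.

3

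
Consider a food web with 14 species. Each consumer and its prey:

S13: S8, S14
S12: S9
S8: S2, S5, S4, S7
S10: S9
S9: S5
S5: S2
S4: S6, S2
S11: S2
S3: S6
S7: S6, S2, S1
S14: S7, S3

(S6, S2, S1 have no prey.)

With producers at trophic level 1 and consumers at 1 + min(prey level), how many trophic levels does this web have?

4

Producers (level 1): S6, S2, S1.
Following each consumer down to its lowest-level prey: S2 → S5 → S9 → S12 (levels 1 through 4).
All prey of S12 (S9 3) are at level 3 or above, so S12 is at level 1 + 3 = 4.
Every consumer has at least one prey at level 3 or below, so none exceeds level 4.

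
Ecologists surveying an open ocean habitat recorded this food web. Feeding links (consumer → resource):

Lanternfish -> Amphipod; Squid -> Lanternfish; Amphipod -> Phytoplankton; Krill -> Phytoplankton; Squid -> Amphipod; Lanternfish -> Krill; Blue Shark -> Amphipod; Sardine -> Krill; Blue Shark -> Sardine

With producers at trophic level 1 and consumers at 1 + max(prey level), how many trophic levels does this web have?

Producers (level 1): Phytoplankton.
Phytoplankton → Krill → Lanternfish → Squid gives Squid level 4.
No species has a prey at level 4, so no species reaches level 5.

4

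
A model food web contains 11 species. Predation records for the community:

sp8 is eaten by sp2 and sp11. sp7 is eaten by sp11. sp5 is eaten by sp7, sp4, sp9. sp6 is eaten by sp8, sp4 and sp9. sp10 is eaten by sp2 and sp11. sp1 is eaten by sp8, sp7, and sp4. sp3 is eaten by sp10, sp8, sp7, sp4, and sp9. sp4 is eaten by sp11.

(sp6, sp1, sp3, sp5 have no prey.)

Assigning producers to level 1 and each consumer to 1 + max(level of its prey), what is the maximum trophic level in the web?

Producers (level 1): sp6, sp1, sp3, sp5.
sp6 → sp8 → sp2 gives sp2 level 3.
No species has a prey at level 3, so no species reaches level 4.

3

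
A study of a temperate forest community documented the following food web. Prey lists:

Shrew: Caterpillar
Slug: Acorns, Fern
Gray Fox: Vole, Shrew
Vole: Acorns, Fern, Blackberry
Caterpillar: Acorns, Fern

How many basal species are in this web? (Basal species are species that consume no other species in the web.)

3

Basal species (no prey listed): Acorns, Fern, Blackberry.
Count: 3.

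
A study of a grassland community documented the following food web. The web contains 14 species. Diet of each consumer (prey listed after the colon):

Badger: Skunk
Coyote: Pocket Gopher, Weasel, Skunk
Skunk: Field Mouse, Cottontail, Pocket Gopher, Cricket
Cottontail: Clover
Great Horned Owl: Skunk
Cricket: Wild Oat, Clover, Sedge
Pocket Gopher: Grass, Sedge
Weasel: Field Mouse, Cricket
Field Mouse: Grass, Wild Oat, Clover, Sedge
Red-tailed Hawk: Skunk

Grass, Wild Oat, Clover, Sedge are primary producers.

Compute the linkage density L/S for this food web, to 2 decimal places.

L/S = 1.57

There are L = 22 links among S = 14 species.
L/S = 22/14 = 1.5714 ≈ 1.57.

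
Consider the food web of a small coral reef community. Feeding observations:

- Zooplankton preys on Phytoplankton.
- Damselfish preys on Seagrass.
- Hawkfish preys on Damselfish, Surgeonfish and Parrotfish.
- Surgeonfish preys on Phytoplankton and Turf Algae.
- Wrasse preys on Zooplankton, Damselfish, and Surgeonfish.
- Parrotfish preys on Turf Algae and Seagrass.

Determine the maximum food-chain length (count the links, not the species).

2 links

One longest chain: Phytoplankton → Zooplankton → Wrasse.
It has 3 species and 2 links.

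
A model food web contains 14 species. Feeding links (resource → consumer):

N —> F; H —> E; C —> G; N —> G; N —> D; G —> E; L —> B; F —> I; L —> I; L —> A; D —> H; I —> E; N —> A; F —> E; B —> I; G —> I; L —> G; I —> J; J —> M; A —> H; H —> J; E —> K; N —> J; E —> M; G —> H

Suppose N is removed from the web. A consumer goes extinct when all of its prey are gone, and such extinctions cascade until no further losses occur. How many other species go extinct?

Remove N.
Round 1: F (all prey gone), D (all prey gone) → extinct.
No further losses. Total secondary extinctions: 2.

2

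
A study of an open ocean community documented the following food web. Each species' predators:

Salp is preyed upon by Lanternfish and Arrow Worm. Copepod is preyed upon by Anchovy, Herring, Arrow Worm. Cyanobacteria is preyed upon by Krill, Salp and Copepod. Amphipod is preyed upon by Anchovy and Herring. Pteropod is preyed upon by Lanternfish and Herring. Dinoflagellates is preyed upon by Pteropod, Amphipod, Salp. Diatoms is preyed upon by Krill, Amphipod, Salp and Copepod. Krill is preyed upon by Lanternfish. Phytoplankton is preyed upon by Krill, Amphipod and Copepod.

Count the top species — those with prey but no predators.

4

Top species (has prey, but nothing eats it): Arrow Worm, Herring, Lanternfish, Anchovy.
Count: 4.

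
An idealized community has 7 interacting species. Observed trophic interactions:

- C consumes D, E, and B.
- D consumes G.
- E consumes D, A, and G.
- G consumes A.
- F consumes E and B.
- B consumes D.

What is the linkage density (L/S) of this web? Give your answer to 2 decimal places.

There are L = 11 links among S = 7 species.
L/S = 11/7 = 1.5714 ≈ 1.57.

L/S = 1.57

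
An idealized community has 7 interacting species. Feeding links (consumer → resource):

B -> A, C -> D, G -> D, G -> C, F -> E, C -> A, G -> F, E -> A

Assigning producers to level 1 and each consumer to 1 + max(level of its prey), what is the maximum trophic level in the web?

Producers (level 1): A, D.
A → E → F → G gives G level 4.
No species has a prey at level 4, so no species reaches level 5.

4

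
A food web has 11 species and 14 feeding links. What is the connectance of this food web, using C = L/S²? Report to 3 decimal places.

C = 0.116

The web has S = 11 species and L = 14 feeding links.
C = L / S² = 14 / 121 = 0.1157 ≈ 0.116.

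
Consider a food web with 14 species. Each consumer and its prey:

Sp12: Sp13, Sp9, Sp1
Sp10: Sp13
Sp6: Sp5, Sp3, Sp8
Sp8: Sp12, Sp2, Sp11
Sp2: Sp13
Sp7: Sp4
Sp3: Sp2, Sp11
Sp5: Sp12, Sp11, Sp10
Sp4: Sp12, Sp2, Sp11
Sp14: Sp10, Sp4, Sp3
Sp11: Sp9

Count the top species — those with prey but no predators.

Top species (has prey, but nothing eats it): Sp6, Sp7, Sp14.
Count: 3.

3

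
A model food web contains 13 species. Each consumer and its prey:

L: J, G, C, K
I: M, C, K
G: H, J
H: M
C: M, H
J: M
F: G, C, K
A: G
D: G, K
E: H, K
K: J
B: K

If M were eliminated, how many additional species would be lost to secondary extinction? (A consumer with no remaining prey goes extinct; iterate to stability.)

Remove M.
Round 1: H (all prey gone), J (all prey gone) → extinct.
Round 2: G (all prey gone), C (all prey gone), K (all prey gone) → extinct.
Round 3: B (all prey gone), E (all prey gone), L (all prey gone), I (all prey gone), D (all prey gone), F (all prey gone), A (all prey gone) → extinct.
No further losses. Total secondary extinctions: 12.

12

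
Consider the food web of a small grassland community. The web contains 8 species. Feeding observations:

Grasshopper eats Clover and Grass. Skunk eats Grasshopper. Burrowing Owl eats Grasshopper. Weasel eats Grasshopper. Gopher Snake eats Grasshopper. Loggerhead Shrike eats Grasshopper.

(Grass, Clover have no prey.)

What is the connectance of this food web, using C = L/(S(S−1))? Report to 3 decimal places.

C = 0.125

The web has S = 8 species and L = 7 feeding links.
C = L / (S(S−1)) = 7 / 56 = 0.1250 ≈ 0.125.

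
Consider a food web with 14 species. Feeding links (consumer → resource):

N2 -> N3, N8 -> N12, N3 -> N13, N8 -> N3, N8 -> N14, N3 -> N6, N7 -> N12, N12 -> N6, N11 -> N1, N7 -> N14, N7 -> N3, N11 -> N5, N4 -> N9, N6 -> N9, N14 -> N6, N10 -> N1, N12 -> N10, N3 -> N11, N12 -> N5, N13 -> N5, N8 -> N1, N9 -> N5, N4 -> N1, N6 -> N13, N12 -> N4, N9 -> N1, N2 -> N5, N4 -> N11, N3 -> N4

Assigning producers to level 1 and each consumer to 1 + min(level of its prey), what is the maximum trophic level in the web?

Producers (level 1): N5, N1.
Following each consumer down to its lowest-level prey: N5 → N13 → N6 → N14 (levels 1 through 4).
All prey of N14 (N6 3) are at level 3 or above, so N14 is at level 1 + 3 = 4.
Every consumer has at least one prey at level 3 or below, so none exceeds level 4.

4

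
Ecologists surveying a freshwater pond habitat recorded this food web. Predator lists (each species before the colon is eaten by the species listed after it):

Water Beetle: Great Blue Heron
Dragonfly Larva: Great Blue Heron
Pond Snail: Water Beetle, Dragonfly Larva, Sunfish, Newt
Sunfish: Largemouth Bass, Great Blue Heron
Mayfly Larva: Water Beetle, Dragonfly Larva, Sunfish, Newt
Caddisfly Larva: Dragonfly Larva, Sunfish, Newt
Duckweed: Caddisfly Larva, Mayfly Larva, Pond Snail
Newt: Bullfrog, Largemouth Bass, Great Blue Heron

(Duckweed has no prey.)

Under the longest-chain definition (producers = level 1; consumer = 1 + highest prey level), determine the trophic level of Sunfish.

Duckweed is a producer → level 1.
Caddisfly Larva eats Duckweed → level 2.
Sunfish eats Caddisfly Larva (level 2); other prey at levels: Mayfly Larva 2, Pond Snail 2 → level 3.

Trophic level 3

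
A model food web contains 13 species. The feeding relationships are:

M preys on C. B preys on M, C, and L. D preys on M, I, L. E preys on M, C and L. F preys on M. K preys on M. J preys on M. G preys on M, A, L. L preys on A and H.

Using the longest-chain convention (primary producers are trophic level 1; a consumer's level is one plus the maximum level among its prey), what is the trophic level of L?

A is a producer → level 1.
L eats A (level 1); other prey at levels: H 1 → level 2.

Trophic level 2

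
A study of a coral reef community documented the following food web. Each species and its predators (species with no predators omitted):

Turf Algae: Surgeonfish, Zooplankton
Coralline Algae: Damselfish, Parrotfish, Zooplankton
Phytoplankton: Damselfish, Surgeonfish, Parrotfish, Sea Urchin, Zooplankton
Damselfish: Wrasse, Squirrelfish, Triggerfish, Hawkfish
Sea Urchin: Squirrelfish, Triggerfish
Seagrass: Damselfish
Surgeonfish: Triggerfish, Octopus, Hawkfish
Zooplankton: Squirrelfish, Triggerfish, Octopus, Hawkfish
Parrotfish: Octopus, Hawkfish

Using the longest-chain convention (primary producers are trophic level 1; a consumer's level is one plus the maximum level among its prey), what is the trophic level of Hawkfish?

Phytoplankton is a producer → level 1.
Zooplankton eats Phytoplankton (level 1); other prey at levels: Coralline Algae 1, Turf Algae 1 → level 2.
Hawkfish eats Zooplankton (level 2); other prey at levels: Damselfish 2, Surgeonfish 2, Parrotfish 2 → level 3.

Trophic level 3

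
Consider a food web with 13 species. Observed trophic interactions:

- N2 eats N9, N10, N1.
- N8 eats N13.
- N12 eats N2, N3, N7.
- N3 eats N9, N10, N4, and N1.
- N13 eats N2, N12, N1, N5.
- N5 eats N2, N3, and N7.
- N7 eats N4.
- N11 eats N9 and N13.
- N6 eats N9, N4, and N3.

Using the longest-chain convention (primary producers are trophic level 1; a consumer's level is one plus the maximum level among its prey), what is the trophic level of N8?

N10 is a producer → level 1.
N2 eats N10 (level 1); other prey at levels: N9 1, N1 1 → level 2.
N12 eats N2 (level 2); other prey at levels: N3 2, N7 2 → level 3.
N13 eats N12 (level 3); other prey at levels: N1 1, N2 2, N5 3 → level 4.
N8 eats N13 → level 5.

Trophic level 5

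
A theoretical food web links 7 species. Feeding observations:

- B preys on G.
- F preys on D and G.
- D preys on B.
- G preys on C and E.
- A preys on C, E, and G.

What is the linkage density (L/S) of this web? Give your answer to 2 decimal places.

There are L = 9 links among S = 7 species.
L/S = 9/7 = 1.2857 ≈ 1.29.

L/S = 1.29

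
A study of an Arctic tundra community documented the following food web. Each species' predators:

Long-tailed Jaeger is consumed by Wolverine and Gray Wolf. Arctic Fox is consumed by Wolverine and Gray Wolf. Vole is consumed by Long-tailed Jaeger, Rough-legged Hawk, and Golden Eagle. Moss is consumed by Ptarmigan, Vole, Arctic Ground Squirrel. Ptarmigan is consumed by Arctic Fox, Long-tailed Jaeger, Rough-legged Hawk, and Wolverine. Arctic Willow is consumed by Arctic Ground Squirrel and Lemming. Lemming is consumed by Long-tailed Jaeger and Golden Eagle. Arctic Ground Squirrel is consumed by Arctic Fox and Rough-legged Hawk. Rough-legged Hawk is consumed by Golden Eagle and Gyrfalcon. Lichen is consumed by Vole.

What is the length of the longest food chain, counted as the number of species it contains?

4 species

One longest chain: Moss → Vole → Rough-legged Hawk → Gyrfalcon.
It has 4 species and 3 links.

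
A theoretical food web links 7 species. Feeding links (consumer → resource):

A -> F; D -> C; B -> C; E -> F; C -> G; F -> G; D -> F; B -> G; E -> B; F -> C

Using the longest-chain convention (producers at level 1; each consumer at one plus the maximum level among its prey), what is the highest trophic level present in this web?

4

Producers (level 1): G.
G → C → F → E gives E level 4.
No species has a prey at level 4, so no species reaches level 5.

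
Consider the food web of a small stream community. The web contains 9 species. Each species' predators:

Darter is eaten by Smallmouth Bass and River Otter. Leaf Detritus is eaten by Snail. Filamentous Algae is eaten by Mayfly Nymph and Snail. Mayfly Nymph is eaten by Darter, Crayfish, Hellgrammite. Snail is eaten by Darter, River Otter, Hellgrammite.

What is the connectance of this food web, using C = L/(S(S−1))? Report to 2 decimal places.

C = 0.15

The web has S = 9 species and L = 11 feeding links.
C = L / (S(S−1)) = 11 / 72 = 0.1528 ≈ 0.15.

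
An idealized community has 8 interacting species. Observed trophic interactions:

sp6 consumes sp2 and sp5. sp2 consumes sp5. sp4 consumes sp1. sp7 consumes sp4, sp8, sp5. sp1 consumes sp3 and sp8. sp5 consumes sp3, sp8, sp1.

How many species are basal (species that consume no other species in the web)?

Basal species (no prey listed): sp8, sp3.
Count: 2.

2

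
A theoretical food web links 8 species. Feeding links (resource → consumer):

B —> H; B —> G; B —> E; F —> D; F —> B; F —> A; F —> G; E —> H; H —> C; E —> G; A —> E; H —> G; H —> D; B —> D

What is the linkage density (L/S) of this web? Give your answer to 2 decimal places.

There are L = 14 links among S = 8 species.
L/S = 14/8 = 1.7500 ≈ 1.75.

L/S = 1.75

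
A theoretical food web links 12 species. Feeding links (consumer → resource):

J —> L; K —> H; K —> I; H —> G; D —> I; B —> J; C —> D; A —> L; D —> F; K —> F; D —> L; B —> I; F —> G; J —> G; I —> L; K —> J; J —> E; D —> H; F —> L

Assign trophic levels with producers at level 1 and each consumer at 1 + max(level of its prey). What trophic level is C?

G is a producer → level 1.
F eats G (level 1); other prey at levels: L 1 → level 2.
D eats F (level 2); other prey at levels: L 1, H 2, I 2 → level 3.
C eats D → level 4.

Trophic level 4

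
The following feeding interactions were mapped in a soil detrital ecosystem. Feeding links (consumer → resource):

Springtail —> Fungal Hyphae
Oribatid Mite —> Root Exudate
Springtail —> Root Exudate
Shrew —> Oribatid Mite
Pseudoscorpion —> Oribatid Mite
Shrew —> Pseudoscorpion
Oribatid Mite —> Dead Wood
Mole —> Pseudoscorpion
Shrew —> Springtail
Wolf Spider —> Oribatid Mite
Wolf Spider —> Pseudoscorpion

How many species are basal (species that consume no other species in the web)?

3

Basal species (no prey listed): Dead Wood, Root Exudate, Fungal Hyphae.
Count: 3.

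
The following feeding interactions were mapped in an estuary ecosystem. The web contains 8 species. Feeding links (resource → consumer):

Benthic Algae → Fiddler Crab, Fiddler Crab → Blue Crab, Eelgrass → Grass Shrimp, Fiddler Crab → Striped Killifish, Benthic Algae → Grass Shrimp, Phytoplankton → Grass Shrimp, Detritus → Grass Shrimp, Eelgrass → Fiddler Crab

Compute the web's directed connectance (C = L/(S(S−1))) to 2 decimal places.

The web has S = 8 species and L = 8 feeding links.
C = L / (S(S−1)) = 8 / 56 = 0.1429 ≈ 0.14.

C = 0.14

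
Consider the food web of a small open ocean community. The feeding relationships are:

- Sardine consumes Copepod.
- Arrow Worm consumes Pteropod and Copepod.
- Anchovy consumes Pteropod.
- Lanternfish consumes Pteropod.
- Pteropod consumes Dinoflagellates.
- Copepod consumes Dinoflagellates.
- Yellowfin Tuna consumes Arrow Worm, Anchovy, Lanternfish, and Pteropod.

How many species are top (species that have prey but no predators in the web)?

Top species (has prey, but nothing eats it): Sardine, Yellowfin Tuna.
Count: 2.

2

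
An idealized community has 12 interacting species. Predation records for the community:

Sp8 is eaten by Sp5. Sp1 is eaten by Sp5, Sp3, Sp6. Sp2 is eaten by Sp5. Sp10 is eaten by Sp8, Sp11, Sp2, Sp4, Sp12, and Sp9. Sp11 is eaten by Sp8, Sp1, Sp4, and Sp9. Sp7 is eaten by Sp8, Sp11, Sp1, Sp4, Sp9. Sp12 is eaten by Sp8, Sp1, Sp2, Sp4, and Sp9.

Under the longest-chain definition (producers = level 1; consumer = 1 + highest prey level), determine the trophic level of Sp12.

Trophic level 2

Sp10 is a producer → level 1.
Sp12 eats Sp10 → level 2.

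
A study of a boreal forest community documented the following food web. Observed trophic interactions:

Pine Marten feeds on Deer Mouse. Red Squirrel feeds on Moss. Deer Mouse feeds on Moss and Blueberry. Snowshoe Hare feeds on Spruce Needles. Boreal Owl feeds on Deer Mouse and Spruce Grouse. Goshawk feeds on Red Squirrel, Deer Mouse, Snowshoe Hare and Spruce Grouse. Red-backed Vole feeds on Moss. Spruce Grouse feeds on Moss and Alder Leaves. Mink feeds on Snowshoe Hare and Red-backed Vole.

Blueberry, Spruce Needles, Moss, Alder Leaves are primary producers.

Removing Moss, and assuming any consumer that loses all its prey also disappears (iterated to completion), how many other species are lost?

2

Remove Moss.
Round 1: Red Squirrel (all prey gone), Red-backed Vole (all prey gone) → extinct.
No further losses. Total secondary extinctions: 2.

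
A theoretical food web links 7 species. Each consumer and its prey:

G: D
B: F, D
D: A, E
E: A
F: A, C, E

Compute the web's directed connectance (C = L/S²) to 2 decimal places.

The web has S = 7 species and L = 9 feeding links.
C = L / S² = 9 / 49 = 0.1837 ≈ 0.18.

C = 0.18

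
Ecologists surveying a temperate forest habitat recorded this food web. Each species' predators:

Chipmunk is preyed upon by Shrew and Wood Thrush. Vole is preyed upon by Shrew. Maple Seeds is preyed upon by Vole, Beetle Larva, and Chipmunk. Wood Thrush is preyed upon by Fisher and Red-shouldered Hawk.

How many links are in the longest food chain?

3 links

One longest chain: Maple Seeds → Chipmunk → Wood Thrush → Fisher.
It has 4 species and 3 links.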